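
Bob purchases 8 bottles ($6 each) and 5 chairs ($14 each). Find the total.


Cost of bottles:
8 x $6 = $48
Cost of chairs:
5 x $14 = $70
Add both:
$48 + $70 = $118

$118


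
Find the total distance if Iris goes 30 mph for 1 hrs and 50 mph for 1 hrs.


Leg 1 distance:
30 x 1 = 30 miles
Leg 2 distance:
50 x 1 = 50 miles
Total distance:
30 + 50 = 80 miles

80 miles


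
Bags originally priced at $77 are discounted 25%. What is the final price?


Calculate the discount amount:
25% of $77 = $19.25
Subtract from original:
$77 - $19.25 = $57.75

$57.75


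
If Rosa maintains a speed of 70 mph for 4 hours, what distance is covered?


Use the formula: distance = speed x time
Speed = 70 mph, Time = 4 hours
70 x 4 = 280 miles

280 miles


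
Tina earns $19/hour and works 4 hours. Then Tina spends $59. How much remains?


Calculate earnings:
4 x $19 = $76
Subtract spending:
$76 - $59 = $17

$17


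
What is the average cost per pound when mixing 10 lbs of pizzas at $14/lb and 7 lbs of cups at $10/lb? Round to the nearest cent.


Cost of pizzas:
10 x $14 = $140
Cost of cups:
7 x $10 = $70
Total cost: $140 + $70 = $210
Total weight: 17 lbs
Average: $210 / 17 = $12.3529... ≈ $12.35/lb

$12.35/lb


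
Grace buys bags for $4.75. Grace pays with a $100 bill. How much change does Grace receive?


Start with the amount paid:
$100
Subtract the price:
$100 - $4.75 = $95.25

$95.25


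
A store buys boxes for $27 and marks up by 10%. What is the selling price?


Calculate the markup amount:
10% of $27 = $2.70
Add to cost:
$27 + $2.70 = $29.70

$29.70


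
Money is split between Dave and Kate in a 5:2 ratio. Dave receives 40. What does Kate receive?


Find the multiplier:
40 / 5 = 8
Apply to Kate's share:
2 x 8 = 16

16


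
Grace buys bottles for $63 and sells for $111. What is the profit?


Selling price = $111
Cost price = $63
Profit = selling price - cost price:
Profit = $111 - $63 = $48

$48


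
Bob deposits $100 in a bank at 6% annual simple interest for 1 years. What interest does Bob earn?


Use the formula I = P x R x T / 100
P x R x T = 100 x 6 x 1 = 600
I = 600 / 100 = $6

$6


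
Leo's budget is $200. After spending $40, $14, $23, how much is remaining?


Add up expenses:
$40 + $14 + $23 = $77
Subtract from budget:
$200 - $77 = $123

$123


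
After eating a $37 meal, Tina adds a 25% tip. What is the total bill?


Calculate the tip:
25% of $37 = $9.25
Add tip to meal cost:
$37 + $9.25 = $46.25

$46.25


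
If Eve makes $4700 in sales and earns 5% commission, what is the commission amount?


Convert rate to decimal:
5% = 0.05
Multiply by sales:
$4700 x 0.05 = $235

$235


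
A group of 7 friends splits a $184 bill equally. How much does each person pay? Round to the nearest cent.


Total bill: $184
Number of people: 7
Each pays: $184 / 7 = $26.2857... ≈ $26.29

$26.29


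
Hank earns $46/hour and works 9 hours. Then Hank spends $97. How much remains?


Calculate earnings:
9 x $46 = $414
Subtract spending:
$414 - $97 = $317

$317


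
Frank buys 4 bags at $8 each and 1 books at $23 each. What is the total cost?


Cost of bags:
4 x $8 = $32
Cost of books:
1 x $23 = $23
Add both:
$32 + $23 = $55

$55


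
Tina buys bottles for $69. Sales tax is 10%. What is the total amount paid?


Calculate the tax:
10% of $69 = $6.90
Add tax to price:
$69 + $6.90 = $75.90

$75.90


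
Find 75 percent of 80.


Convert percentage to decimal:
75% = 0.75
Multiply:
80 x 0.75 = 60

60


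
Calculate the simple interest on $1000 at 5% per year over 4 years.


Use the formula I = P x R x T / 100
P x R x T = 1000 x 5 x 4 = 20000
I = 20000 / 100 = $200

$200


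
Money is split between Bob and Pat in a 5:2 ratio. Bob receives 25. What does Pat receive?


Find the multiplier:
25 / 5 = 5
Apply to Pat's share:
2 x 5 = 10

10


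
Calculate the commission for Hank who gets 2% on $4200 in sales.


Convert rate to decimal:
2% = 0.02
Multiply by sales:
$4200 x 0.02 = $84

$84


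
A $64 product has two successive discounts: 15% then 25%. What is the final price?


First discount:
15% of $64 = $9.60
Price after first discount:
$64 - $9.60 = $54.40
Second discount:
25% of $54.40 = $13.60
Final price:
$54.40 - $13.60 = $40.80

$40.80


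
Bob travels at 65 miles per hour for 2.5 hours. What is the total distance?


Use the formula: distance = speed x time
Speed = 65 mph, Time = 2.5 hours
65 x 2.5 = 162.5 miles

162.5 miles


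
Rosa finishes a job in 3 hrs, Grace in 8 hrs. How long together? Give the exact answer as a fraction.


Rosa's rate: 1/3 of the job per hour
Grace's rate: 1/8 of the job per hour
Combined rate: 1/3 + 1/8 = 11/24 per hour
Time = 1 / (11/24) = 24/11 hours (≈ 2.18 hours)

24/11 hours


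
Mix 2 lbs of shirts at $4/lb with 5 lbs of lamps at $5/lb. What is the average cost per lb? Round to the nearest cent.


Cost of shirts:
2 x $4 = $8
Cost of lamps:
5 x $5 = $25
Total cost: $8 + $25 = $33
Total weight: 7 lbs
Average: $33 / 7 = $4.7142... ≈ $4.71/lb

$4.71/lb


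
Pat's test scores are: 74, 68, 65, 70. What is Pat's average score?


Add the scores:
74 + 68 + 65 + 70 = 277
Divide by the number of tests:
277 / 4 = 69.25

69.25


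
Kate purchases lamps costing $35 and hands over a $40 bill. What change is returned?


Start with the amount paid:
$40
Subtract the price:
$40 - $35 = $5

$5


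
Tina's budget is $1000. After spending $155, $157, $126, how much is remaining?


Add up expenses:
$155 + $157 + $126 = $438
Subtract from budget:
$1000 - $438 = $562

$562


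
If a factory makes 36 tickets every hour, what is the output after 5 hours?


Production rate: 36 tickets per hour
Time: 5 hours
Total: 36 x 5 = 180 tickets

180 tickets


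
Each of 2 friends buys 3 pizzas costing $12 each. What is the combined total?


Cost per person:
3 x $12 = $36
Group total:
2 x $36 = $72

$72


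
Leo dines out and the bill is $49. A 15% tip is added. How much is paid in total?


Calculate the tip:
15% of $49 = $7.35
Add tip to meal cost:
$49 + $7.35 = $56.35

$56.35


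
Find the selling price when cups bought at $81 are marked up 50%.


Calculate the markup amount:
50% of $81 = $40.50
Add to cost:
$81 + $40.50 = $121.50

$121.50


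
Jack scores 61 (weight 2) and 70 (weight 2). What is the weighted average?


Weighted sum:
2 x 61 + 2 x 70 = 262
Total weight:
2 + 2 = 4
Weighted average:
262 / 4 = 65.5

65.5


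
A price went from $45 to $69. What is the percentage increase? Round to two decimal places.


Find the absolute change:
|69 - 45| = 24
Divide by original and multiply by 100:
24 / 45 x 100 = 53.3333...% ≈ 53.33%

53.33%


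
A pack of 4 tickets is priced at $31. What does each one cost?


Total cost: $31
Number of items: 4
Unit price: $31 / 4 = $7.75

$7.75


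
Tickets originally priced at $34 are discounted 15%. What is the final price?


Calculate the discount amount:
15% of $34 = $5.10
Subtract from original:
$34 - $5.10 = $28.90

$28.90


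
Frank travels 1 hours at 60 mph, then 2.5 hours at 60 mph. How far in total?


Leg 1 distance:
60 x 1 = 60 miles
Leg 2 distance:
60 x 2.5 = 150 miles
Total distance:
60 + 150 = 210 miles

210 miles


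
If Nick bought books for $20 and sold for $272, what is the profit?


Selling price = $272
Cost price = $20
Profit = selling price - cost price:
Profit = $272 - $20 = $252

$252


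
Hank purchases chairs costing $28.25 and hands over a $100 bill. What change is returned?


Start with the amount paid:
$100
Subtract the price:
$100 - $28.25 = $71.75

$71.75


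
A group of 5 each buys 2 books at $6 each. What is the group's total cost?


Cost per person:
2 x $6 = $12
Group total:
5 x $12 = $60

$60


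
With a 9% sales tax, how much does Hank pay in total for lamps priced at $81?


Calculate the tax:
9% of $81 = $7.29
Add tax to price:
$81 + $7.29 = $88.29

$88.29


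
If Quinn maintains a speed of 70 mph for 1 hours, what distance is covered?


Use the formula: distance = speed x time
Speed = 70 mph, Time = 1 hours
70 x 1 = 70 miles

70 miles


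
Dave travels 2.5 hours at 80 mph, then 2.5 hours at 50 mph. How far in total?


Leg 1 distance:
80 x 2.5 = 200 miles
Leg 2 distance:
50 x 2.5 = 125 miles
Total distance:
200 + 125 = 325 miles

325 miles


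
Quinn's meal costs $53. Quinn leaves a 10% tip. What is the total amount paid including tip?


Calculate the tip:
10% of $53 = $5.30
Add tip to meal cost:
$53 + $5.30 = $58.30

$58.30


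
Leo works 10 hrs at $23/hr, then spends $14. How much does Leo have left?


Calculate earnings:
10 x $23 = $230
Subtract spending:
$230 - $14 = $216

$216


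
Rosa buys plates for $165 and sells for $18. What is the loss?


Selling price = $18
Cost price = $165
Loss = cost price - selling price:
Loss = $165 - $18 = $147

$147


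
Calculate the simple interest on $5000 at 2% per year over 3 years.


Use the formula I = P x R x T / 100
P x R x T = 5000 x 2 x 3 = 30000
I = 30000 / 100 = $300

$300


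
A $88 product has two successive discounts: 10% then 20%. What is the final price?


First discount:
10% of $88 = $8.80
Price after first discount:
$88 - $8.80 = $79.20
Second discount:
20% of $79.20 = $15.84
Final price:
$79.20 - $15.84 = $63.36

$63.36


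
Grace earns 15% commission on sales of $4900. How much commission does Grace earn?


Convert rate to decimal:
15% = 0.15
Multiply by sales:
$4900 x 0.15 = $735

$735


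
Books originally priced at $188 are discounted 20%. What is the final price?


Calculate the discount amount:
20% of $188 = $37.60
Subtract from original:
$188 - $37.60 = $150.40

$150.40


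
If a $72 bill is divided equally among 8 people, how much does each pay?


Total bill: $72
Number of people: 8
Each pays: $72 / 8 = $9

$9


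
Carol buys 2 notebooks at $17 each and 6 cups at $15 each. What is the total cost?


Cost of notebooks:
2 x $17 = $34
Cost of cups:
6 x $15 = $90
Add both:
$34 + $90 = $124

$124


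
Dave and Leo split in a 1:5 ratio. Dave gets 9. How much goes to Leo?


Find the multiplier:
9 / 1 = 9
Apply to Leo's share:
5 x 9 = 45

45


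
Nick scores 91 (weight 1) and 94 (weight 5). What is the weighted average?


Weighted sum:
1 x 91 + 5 x 94 = 561
Total weight:
1 + 5 = 6
Weighted average:
561 / 6 = 93.5

93.5


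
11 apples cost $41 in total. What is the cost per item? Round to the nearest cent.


Total cost: $41
Number of items: 11
Unit price: $41 / 11 = $3.7272... ≈ $3.73

$3.73


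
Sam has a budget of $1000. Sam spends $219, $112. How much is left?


Add up expenses:
$219 + $112 = $331
Subtract from budget:
$1000 - $331 = $669

$669


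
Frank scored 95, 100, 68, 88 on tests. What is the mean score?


Add the scores:
95 + 100 + 68 + 88 = 351
Divide by the number of tests:
351 / 4 = 87.75

87.75


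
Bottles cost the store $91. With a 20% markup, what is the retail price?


Calculate the markup amount:
20% of $91 = $18.20
Add to cost:
$91 + $18.20 = $109.20

$109.20


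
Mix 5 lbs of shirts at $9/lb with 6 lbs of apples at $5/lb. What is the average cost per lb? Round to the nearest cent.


Cost of shirts:
5 x $9 = $45
Cost of apples:
6 x $5 = $30
Total cost: $45 + $30 = $75
Total weight: 11 lbs
Average: $75 / 11 = $6.8181... ≈ $6.82/lb

$6.82/lb


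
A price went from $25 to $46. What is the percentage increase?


Find the absolute change:
|46 - 25| = 21
Divide by original and multiply by 100:
21 / 25 x 100 = 84%

84%


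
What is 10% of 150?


Convert percentage to decimal:
10% = 0.1
Multiply:
150 x 0.1 = 15

15


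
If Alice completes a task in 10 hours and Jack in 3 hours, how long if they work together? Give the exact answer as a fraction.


Alice's rate: 1/10 of the job per hour
Jack's rate: 1/3 of the job per hour
Combined rate: 1/10 + 1/3 = 13/30 per hour
Time = 1 / (13/30) = 30/13 hours (≈ 2.31 hours)

30/13 hours


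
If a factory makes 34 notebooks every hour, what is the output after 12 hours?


Production rate: 34 notebooks per hour
Time: 12 hours
Total: 34 x 12 = 408 notebooks

408 notebooks


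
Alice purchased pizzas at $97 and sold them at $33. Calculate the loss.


Selling price = $33
Cost price = $97
Loss = cost price - selling price:
Loss = $97 - $33 = $64

$64


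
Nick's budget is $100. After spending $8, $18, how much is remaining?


Add up expenses:
$8 + $18 = $26
Subtract from budget:
$100 - $26 = $74

$74


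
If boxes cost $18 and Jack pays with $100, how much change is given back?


Start with the amount paid:
$100
Subtract the price:
$100 - $18 = $82

$82


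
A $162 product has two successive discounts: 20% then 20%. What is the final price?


First discount:
20% of $162 = $32.40
Price after first discount:
$162 - $32.40 = $129.60
Second discount:
20% of $129.60 = $25.92
Final price:
$129.60 - $25.92 = $103.68

$103.68


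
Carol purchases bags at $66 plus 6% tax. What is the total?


Calculate the tax:
6% of $66 = $3.96
Add tax to price:
$66 + $3.96 = $69.96

$69.96


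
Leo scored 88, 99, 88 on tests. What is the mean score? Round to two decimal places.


Add the scores:
88 + 99 + 88 = 275
Divide by the number of tests:
275 / 3 = 91.6666... ≈ 91.67

91.67


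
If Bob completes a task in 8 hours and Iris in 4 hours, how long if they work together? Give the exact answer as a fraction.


Bob's rate: 1/8 of the job per hour
Iris's rate: 1/4 of the job per hour
Combined rate: 1/8 + 1/4 = 3/8 per hour
Time = 1 / (3/8) = 8/3 hours (≈ 2.67 hours)

8/3 hours


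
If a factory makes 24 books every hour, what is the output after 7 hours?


Production rate: 24 books per hour
Time: 7 hours
Total: 24 x 7 = 168 books

168 books


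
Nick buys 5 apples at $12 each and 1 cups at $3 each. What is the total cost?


Cost of apples:
5 x $12 = $60
Cost of cups:
1 x $3 = $3
Add both:
$60 + $3 = $63

$63


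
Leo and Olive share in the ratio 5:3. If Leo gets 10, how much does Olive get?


Find the multiplier:
10 / 5 = 2
Apply to Olive's share:
3 x 2 = 6

6


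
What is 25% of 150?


Convert percentage to decimal:
25% = 0.25
Multiply:
150 x 0.25 = 37.5

37.5


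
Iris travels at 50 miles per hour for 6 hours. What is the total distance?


Use the formula: distance = speed x time
Speed = 50 mph, Time = 6 hours
50 x 6 = 300 miles

300 miles


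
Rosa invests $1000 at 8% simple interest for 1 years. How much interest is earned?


Use the formula I = P x R x T / 100
P x R x T = 1000 x 8 x 1 = 8000
I = 8000 / 100 = $80

$80


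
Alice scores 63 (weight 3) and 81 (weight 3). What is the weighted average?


Weighted sum:
3 x 63 + 3 x 81 = 432
Total weight:
3 + 3 = 6
Weighted average:
432 / 6 = 72

72


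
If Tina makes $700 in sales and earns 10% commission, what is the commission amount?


Convert rate to decimal:
10% = 0.1
Multiply by sales:
$700 x 0.1 = $70

$70


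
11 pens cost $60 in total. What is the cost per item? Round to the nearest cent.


Total cost: $60
Number of items: 11
Unit price: $60 / 11 = $5.4545... ≈ $5.45

$5.45


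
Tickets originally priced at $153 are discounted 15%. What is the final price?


Calculate the discount amount:
15% of $153 = $22.95
Subtract from original:
$153 - $22.95 = $130.05

$130.05


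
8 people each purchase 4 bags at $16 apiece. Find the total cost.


Cost per person:
4 x $16 = $64
Group total:
8 x $64 = $512

$512


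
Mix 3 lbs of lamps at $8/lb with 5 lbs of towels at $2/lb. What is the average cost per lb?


Cost of lamps:
3 x $8 = $24
Cost of towels:
5 x $2 = $10
Total cost: $24 + $10 = $34
Total weight: 8 lbs
Average: $34 / 8 = $4.25/lb

$4.25/lb


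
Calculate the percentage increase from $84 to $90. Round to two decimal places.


Find the absolute change:
|90 - 84| = 6
Divide by original and multiply by 100:
6 / 84 x 100 = 7.1428...% ≈ 7.14%

7.14%


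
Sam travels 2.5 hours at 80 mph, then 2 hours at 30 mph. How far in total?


Leg 1 distance:
80 x 2.5 = 200 miles
Leg 2 distance:
30 x 2 = 60 miles
Total distance:
200 + 60 = 260 miles

260 miles


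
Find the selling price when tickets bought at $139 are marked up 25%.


Calculate the markup amount:
25% of $139 = $34.75
Add to cost:
$139 + $34.75 = $173.75

$173.75


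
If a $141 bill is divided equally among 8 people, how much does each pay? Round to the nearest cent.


Total bill: $141
Number of people: 8
Each pays: $141 / 8 = $17.625 ≈ $17.63

$17.63


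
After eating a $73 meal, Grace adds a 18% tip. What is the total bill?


Calculate the tip:
18% of $73 = $13.14
Add tip to meal cost:
$73 + $13.14 = $86.14

$86.14


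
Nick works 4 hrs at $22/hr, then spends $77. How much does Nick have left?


Calculate earnings:
4 x $22 = $88
Subtract spending:
$88 - $77 = $11

$11


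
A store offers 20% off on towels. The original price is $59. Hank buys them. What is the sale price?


Calculate the discount amount:
20% of $59 = $11.80
Subtract from original:
$59 - $11.80 = $47.20

$47.20


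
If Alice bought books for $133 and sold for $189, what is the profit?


Selling price = $189
Cost price = $133
Profit = selling price - cost price:
Profit = $189 - $133 = $56

$56


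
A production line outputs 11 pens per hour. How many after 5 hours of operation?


Production rate: 11 pens per hour
Time: 5 hours
Total: 11 x 5 = 55 pens

55 pens


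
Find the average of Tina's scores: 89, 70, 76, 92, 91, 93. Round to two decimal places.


Add the scores:
89 + 70 + 76 + 92 + 91 + 93 = 511
Divide by the number of tests:
511 / 6 = 85.1666... ≈ 85.17

85.17


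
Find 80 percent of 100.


Convert percentage to decimal:
80% = 0.8
Multiply:
100 x 0.8 = 80

80


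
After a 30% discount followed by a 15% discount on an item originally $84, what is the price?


First discount:
30% of $84 = $25.20
Price after first discount:
$84 - $25.20 = $58.80
Second discount:
15% of $58.80 = $8.82
Final price:
$58.80 - $8.82 = $49.98

$49.98


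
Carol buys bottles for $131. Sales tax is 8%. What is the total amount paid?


Calculate the tax:
8% of $131 = $10.48
Add tax to price:
$131 + $10.48 = $141.48

$141.48


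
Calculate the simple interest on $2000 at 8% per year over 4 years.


Use the formula I = P x R x T / 100
P x R x T = 2000 x 8 x 4 = 64000
I = 64000 / 100 = $640

$640


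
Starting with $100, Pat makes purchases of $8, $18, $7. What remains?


Add up expenses:
$8 + $18 + $7 = $33
Subtract from budget:
$100 - $33 = $67

$67


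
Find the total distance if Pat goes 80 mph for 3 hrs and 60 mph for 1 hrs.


Leg 1 distance:
80 x 3 = 240 miles
Leg 2 distance:
60 x 1 = 60 miles
Total distance:
240 + 60 = 300 miles

300 miles


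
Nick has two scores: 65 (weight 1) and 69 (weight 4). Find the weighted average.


Weighted sum:
1 x 65 + 4 x 69 = 341
Total weight:
1 + 4 = 5
Weighted average:
341 / 5 = 68.2

68.2


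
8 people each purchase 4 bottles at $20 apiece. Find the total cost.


Cost per person:
4 x $20 = $80
Group total:
8 x $80 = $640

$640


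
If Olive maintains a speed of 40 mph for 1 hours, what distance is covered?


Use the formula: distance = speed x time
Speed = 40 mph, Time = 1 hours
40 x 1 = 40 miles

40 miles


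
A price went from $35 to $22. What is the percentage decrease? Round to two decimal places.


Find the absolute change:
|22 - 35| = 13
Divide by original and multiply by 100:
13 / 35 x 100 = 37.1428...% ≈ 37.14%

37.14%


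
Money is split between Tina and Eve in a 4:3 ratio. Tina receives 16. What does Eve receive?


Find the multiplier:
16 / 4 = 4
Apply to Eve's share:
3 x 4 = 12

12


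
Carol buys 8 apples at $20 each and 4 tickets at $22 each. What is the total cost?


Cost of apples:
8 x $20 = $160
Cost of tickets:
4 x $22 = $88
Add both:
$160 + $88 = $248

$248


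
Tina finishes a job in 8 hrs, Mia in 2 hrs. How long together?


Tina's rate: 1/8 of the job per hour
Mia's rate: 1/2 of the job per hour
Combined rate: 1/8 + 1/2 = 5/8 per hour
Time = 1 / (5/8) = 8/5 = 1.6 hours

1.6 hours


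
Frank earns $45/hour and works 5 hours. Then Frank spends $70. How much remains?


Calculate earnings:
5 x $45 = $225
Subtract spending:
$225 - $70 = $155

$155


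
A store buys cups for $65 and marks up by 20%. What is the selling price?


Calculate the markup amount:
20% of $65 = $13
Add to cost:
$65 + $13 = $78

$78


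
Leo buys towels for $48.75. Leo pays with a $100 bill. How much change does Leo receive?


Start with the amount paid:
$100
Subtract the price:
$100 - $48.75 = $51.25

$51.25


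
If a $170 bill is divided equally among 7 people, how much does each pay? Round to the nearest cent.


Total bill: $170
Number of people: 7
Each pays: $170 / 7 = $24.2857... ≈ $24.29

$24.29


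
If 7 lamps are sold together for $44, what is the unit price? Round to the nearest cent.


Total cost: $44
Number of items: 7
Unit price: $44 / 7 = $6.2857... ≈ $6.29

$6.29


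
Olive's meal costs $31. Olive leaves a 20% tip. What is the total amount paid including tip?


Calculate the tip:
20% of $31 = $6.20
Add tip to meal cost:
$31 + $6.20 = $37.20

$37.20


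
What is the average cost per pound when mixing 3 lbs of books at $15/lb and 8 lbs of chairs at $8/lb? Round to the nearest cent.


Cost of books:
3 x $15 = $45
Cost of chairs:
8 x $8 = $64
Total cost: $45 + $64 = $109
Total weight: 11 lbs
Average: $109 / 11 = $9.9090... ≈ $9.91/lb

$9.91/lb


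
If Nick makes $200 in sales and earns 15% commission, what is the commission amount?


Convert rate to decimal:
15% = 0.15
Multiply by sales:
$200 x 0.15 = $30

$30


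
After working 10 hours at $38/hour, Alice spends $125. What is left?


Calculate earnings:
10 x $38 = $380
Subtract spending:
$380 - $125 = $255

$255


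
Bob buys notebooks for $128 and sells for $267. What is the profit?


Selling price = $267
Cost price = $128
Profit = selling price - cost price:
Profit = $267 - $128 = $139

$139


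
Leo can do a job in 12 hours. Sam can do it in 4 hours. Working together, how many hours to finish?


Leo's rate: 1/12 of the job per hour
Sam's rate: 1/4 of the job per hour
Combined rate: 1/12 + 1/4 = 1/3 per hour
Time = 1 / (1/3) = 3 hours

3 hours


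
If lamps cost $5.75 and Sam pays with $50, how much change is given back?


Start with the amount paid:
$50
Subtract the price:
$50 - $5.75 = $44.25

$44.25


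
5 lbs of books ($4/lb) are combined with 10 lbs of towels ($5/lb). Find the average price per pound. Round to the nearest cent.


Cost of books:
5 x $4 = $20
Cost of towels:
10 x $5 = $50
Total cost: $20 + $50 = $70
Total weight: 15 lbs
Average: $70 / 15 = $4.6666... ≈ $4.67/lb

$4.67/lb


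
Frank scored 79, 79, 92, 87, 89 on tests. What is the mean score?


Add the scores:
79 + 79 + 92 + 87 + 89 = 426
Divide by the number of tests:
426 / 5 = 85.2

85.2


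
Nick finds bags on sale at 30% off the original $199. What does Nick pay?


Calculate the discount amount:
30% of $199 = $59.70
Subtract from original:
$199 - $59.70 = $139.30

$139.30


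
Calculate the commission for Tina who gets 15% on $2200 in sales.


Convert rate to decimal:
15% = 0.15
Multiply by sales:
$2200 x 0.15 = $330

$330


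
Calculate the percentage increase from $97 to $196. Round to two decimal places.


Find the absolute change:
|196 - 97| = 99
Divide by original and multiply by 100:
99 / 97 x 100 = 102.0618...% ≈ 102.06%

102.06%


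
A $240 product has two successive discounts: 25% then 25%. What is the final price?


First discount:
25% of $240 = $60
Price after first discount:
$240 - $60 = $180
Second discount:
25% of $180 = $45
Final price:
$180 - $45 = $135

$135


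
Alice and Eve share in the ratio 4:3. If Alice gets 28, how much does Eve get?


Find the multiplier:
28 / 4 = 7
Apply to Eve's share:
3 x 7 = 21

21


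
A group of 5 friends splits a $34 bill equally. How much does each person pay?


Total bill: $34
Number of people: 5
Each pays: $34 / 5 = $6.80

$6.80


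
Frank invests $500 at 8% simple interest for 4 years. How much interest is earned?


Use the formula I = P x R x T / 100
P x R x T = 500 x 8 x 4 = 16000
I = 16000 / 100 = $160

$160


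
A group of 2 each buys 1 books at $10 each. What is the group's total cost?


Cost per person:
1 x $10 = $10
Group total:
2 x $10 = $20

$20


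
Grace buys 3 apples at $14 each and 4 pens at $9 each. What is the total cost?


Cost of apples:
3 x $14 = $42
Cost of pens:
4 x $9 = $36
Add both:
$42 + $36 = $78

$78


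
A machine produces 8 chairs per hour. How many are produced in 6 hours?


Production rate: 8 chairs per hour
Time: 6 hours
Total: 8 x 6 = 48 chairs

48 chairs


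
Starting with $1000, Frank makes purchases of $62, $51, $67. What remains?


Add up expenses:
$62 + $51 + $67 = $180
Subtract from budget:
$1000 - $180 = $820

$820


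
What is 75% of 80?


Convert percentage to decimal:
75% = 0.75
Multiply:
80 x 0.75 = 60

60


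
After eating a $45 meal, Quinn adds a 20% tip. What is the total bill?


Calculate the tip:
20% of $45 = $9
Add tip to meal cost:
$45 + $9 = $54

$54


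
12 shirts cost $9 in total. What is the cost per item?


Total cost: $9
Number of items: 12
Unit price: $9 / 12 = $0.75

$0.75


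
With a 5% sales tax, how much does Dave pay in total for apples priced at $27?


Calculate the tax:
5% of $27 = $1.35
Add tax to price:
$27 + $1.35 = $28.35

$28.35


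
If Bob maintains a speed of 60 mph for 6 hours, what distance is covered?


Use the formula: distance = speed x time
Speed = 60 mph, Time = 6 hours
60 x 6 = 360 miles

360 miles


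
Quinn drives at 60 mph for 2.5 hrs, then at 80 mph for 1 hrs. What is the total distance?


Leg 1 distance:
60 x 2.5 = 150 miles
Leg 2 distance:
80 x 1 = 80 miles
Total distance:
150 + 80 = 230 miles

230 miles


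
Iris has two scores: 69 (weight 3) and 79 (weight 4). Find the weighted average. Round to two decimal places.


Weighted sum:
3 x 69 + 4 x 79 = 523
Total weight:
3 + 4 = 7
Weighted average:
523 / 7 = 74.7142... ≈ 74.71

74.71


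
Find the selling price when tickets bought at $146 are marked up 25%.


Calculate the markup amount:
25% of $146 = $36.50
Add to cost:
$146 + $36.50 = $182.50

$182.50


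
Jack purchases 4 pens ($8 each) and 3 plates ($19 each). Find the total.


Cost of pens:
4 x $8 = $32
Cost of plates:
3 x $19 = $57
Add both:
$32 + $57 = $89

$89


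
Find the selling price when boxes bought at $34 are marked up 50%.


Calculate the markup amount:
50% of $34 = $17
Add to cost:
$34 + $17 = $51

$51


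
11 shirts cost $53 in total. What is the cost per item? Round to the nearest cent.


Total cost: $53
Number of items: 11
Unit price: $53 / 11 = $4.8181... ≈ $4.82

$4.82


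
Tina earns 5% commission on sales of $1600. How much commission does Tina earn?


Convert rate to decimal:
5% = 0.05
Multiply by sales:
$1600 x 0.05 = $80

$80


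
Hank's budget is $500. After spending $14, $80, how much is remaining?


Add up expenses:
$14 + $80 = $94
Subtract from budget:
$500 - $94 = $406

$406


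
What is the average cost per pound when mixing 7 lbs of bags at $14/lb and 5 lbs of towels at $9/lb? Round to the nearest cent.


Cost of bags:
7 x $14 = $98
Cost of towels:
5 x $9 = $45
Total cost: $98 + $45 = $143
Total weight: 12 lbs
Average: $143 / 12 = $11.9166... ≈ $11.92/lb

$11.92/lb


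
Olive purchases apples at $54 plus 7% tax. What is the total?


Calculate the tax:
7% of $54 = $3.78
Add tax to price:
$54 + $3.78 = $57.78

$57.78


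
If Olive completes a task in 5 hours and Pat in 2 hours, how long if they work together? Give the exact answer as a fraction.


Olive's rate: 1/5 of the job per hour
Pat's rate: 1/2 of the job per hour
Combined rate: 1/5 + 1/2 = 7/10 per hour
Time = 1 / (7/10) = 10/7 hours (≈ 1.43 hours)

10/7 hours


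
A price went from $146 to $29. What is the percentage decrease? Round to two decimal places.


Find the absolute change:
|29 - 146| = 117
Divide by original and multiply by 100:
117 / 146 x 100 = 80.1369...% ≈ 80.14%

80.14%


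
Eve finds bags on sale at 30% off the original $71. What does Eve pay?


Calculate the discount amount:
30% of $71 = $21.30
Subtract from original:
$71 - $21.30 = $49.70

$49.70


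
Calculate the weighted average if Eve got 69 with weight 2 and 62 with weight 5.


Weighted sum:
2 x 69 + 5 x 62 = 448
Total weight:
2 + 5 = 7
Weighted average:
448 / 7 = 64

64


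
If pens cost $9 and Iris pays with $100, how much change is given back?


Start with the amount paid:
$100
Subtract the price:
$100 - $9 = $91

$91


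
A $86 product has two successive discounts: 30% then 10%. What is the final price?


First discount:
30% of $86 = $25.80
Price after first discount:
$86 - $25.80 = $60.20
Second discount:
10% of $60.20 = $6.02
Final price:
$60.20 - $6.02 = $54.18

$54.18


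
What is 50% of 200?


Convert percentage to decimal:
50% = 0.5
Multiply:
200 x 0.5 = 100

100


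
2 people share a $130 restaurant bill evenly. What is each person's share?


Total bill: $130
Number of people: 2
Each pays: $130 / 2 = $65

$65


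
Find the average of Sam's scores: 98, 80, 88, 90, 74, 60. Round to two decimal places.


Add the scores:
98 + 80 + 88 + 90 + 74 + 60 = 490
Divide by the number of tests:
490 / 6 = 81.6666... ≈ 81.67

81.67


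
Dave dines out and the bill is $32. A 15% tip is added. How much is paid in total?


Calculate the tip:
15% of $32 = $4.80
Add tip to meal cost:
$32 + $4.80 = $36.80

$36.80


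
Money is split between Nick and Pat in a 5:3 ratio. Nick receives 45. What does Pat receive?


Find the multiplier:
45 / 5 = 9
Apply to Pat's share:
3 x 9 = 27

27


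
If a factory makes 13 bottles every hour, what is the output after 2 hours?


Production rate: 13 bottles per hour
Time: 2 hours
Total: 13 x 2 = 26 bottles

26 bottles


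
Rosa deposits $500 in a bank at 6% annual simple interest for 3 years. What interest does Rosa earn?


Use the formula I = P x R x T / 100
P x R x T = 500 x 6 x 3 = 9000
I = 9000 / 100 = $90

$90


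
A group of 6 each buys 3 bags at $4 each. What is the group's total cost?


Cost per person:
3 x $4 = $12
Group total:
6 x $12 = $72

$72


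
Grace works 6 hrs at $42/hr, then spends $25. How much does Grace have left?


Calculate earnings:
6 x $42 = $252
Subtract spending:
$252 - $25 = $227

$227


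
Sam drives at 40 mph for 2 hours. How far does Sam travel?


Use the formula: distance = speed x time
Speed = 40 mph, Time = 2 hours
40 x 2 = 80 miles

80 miles


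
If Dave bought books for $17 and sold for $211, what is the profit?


Selling price = $211
Cost price = $17
Profit = selling price - cost price:
Profit = $211 - $17 = $194

$194


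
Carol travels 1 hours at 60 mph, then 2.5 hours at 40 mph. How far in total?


Leg 1 distance:
60 x 1 = 60 miles
Leg 2 distance:
40 x 2.5 = 100 miles
Total distance:
60 + 100 = 160 miles

160 miles


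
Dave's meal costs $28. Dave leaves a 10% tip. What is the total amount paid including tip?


Calculate the tip:
10% of $28 = $2.80
Add tip to meal cost:
$28 + $2.80 = $30.80

$30.80


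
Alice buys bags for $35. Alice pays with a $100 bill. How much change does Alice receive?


Start with the amount paid:
$100
Subtract the price:
$100 - $35 = $65

$65


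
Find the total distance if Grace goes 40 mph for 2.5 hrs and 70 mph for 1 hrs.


Leg 1 distance:
40 x 2.5 = 100 miles
Leg 2 distance:
70 x 1 = 70 miles
Total distance:
100 + 70 = 170 miles

170 miles


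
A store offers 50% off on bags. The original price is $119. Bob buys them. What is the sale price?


Calculate the discount amount:
50% of $119 = $59.50
Subtract from original:
$119 - $59.50 = $59.50

$59.50


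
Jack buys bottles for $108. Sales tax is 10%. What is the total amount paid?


Calculate the tax:
10% of $108 = $10.80
Add tax to price:
$108 + $10.80 = $118.80

$118.80


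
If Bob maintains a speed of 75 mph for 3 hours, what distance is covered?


Use the formula: distance = speed x time
Speed = 75 mph, Time = 3 hours
75 x 3 = 225 miles

225 miles


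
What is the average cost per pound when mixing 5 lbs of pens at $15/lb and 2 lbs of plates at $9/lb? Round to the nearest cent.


Cost of pens:
5 x $15 = $75
Cost of plates:
2 x $9 = $18
Total cost: $75 + $18 = $93
Total weight: 7 lbs
Average: $93 / 7 = $13.2857... ≈ $13.29/lb

$13.29/lb


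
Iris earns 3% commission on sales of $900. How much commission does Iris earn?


Convert rate to decimal:
3% = 0.03
Multiply by sales:
$900 x 0.03 = $27

$27


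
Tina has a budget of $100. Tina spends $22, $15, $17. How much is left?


Add up expenses:
$22 + $15 + $17 = $54
Subtract from budget:
$100 - $54 = $46

$46


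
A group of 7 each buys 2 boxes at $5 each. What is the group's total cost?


Cost per person:
2 x $5 = $10
Group total:
7 x $10 = $70

$70


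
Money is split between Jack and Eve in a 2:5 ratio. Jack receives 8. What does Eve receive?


Find the multiplier:
8 / 2 = 4
Apply to Eve's share:
5 x 4 = 20

20


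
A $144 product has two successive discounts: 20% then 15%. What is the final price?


First discount:
20% of $144 = $28.80
Price after first discount:
$144 - $28.80 = $115.20
Second discount:
15% of $115.20 = $17.28
Final price:
$115.20 - $17.28 = $97.92

$97.92


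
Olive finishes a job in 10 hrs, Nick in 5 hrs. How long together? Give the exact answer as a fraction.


Olive's rate: 1/10 of the job per hour
Nick's rate: 1/5 of the job per hour
Combined rate: 1/10 + 1/5 = 3/10 per hour
Time = 1 / (3/10) = 10/3 hours (≈ 3.33 hours)

10/3 hours


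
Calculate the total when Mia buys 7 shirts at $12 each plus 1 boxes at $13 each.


Cost of shirts:
7 x $12 = $84
Cost of boxes:
1 x $13 = $13
Add both:
$84 + $13 = $97

$97


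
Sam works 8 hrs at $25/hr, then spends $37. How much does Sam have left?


Calculate earnings:
8 x $25 = $200
Subtract spending:
$200 - $37 = $163

$163


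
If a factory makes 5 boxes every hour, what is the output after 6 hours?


Production rate: 5 boxes per hour
Time: 6 hours
Total: 5 x 6 = 30 boxes

30 boxes


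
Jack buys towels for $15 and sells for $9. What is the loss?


Selling price = $9
Cost price = $15
Loss = cost price - selling price:
Loss = $15 - $9 = $6

$6


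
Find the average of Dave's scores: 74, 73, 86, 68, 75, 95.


Add the scores:
74 + 73 + 86 + 68 + 75 + 95 = 471
Divide by the number of tests:
471 / 6 = 78.5

78.5


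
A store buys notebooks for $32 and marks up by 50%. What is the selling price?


Calculate the markup amount:
50% of $32 = $16
Add to cost:
$32 + $16 = $48

$48


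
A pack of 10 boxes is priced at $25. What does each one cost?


Total cost: $25
Number of items: 10
Unit price: $25 / 10 = $2.50

$2.50


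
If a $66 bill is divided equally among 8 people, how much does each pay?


Total bill: $66
Number of people: 8
Each pays: $66 / 8 = $8.25

$8.25


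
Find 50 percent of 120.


Convert percentage to decimal:
50% = 0.5
Multiply:
120 x 0.5 = 60

60


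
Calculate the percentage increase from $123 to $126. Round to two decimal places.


Find the absolute change:
|126 - 123| = 3
Divide by original and multiply by 100:
3 / 123 x 100 = 2.4390...% ≈ 2.44%

2.44%


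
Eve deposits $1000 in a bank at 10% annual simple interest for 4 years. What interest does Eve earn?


Use the formula I = P x R x T / 100
P x R x T = 1000 x 10 x 4 = 40000
I = 40000 / 100 = $400

$400


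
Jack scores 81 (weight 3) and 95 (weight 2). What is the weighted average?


Weighted sum:
3 x 81 + 2 x 95 = 433
Total weight:
3 + 2 = 5
Weighted average:
433 / 5 = 86.6

86.6


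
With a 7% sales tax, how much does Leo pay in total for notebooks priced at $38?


Calculate the tax:
7% of $38 = $2.66
Add tax to price:
$38 + $2.66 = $40.66

$40.66


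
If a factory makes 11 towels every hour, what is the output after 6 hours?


Production rate: 11 towels per hour
Time: 6 hours
Total: 11 x 6 = 66 towels

66 towels


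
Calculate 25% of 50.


Convert percentage to decimal:
25% = 0.25
Multiply:
50 x 0.25 = 12.5

12.5


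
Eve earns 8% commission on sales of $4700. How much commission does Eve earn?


Convert rate to decimal:
8% = 0.08
Multiply by sales:
$4700 x 0.08 = $376

$376


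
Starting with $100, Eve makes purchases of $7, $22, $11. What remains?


Add up expenses:
$7 + $22 + $11 = $40
Subtract from budget:
$100 - $40 = $60

$60


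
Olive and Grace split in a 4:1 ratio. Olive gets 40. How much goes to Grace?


Find the multiplier:
40 / 4 = 10
Apply to Grace's share:
1 x 10 = 10

10


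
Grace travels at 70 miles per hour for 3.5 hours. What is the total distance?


Use the formula: distance = speed x time
Speed = 70 mph, Time = 3.5 hours
70 x 3.5 = 245 miles

245 miles


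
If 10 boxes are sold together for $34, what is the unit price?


Total cost: $34
Number of items: 10
Unit price: $34 / 10 = $3.40

$3.40


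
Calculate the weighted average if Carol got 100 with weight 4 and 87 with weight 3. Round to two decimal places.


Weighted sum:
4 x 100 + 3 x 87 = 661
Total weight:
4 + 3 = 7
Weighted average:
661 / 7 = 94.4285... ≈ 94.43

94.43


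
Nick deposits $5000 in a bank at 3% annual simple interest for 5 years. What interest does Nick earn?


Use the formula I = P x R x T / 100
P x R x T = 5000 x 3 x 5 = 75000
I = 75000 / 100 = $750

$750


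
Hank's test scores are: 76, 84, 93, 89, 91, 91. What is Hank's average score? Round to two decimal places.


Add the scores:
76 + 84 + 93 + 89 + 91 + 91 = 524
Divide by the number of tests:
524 / 6 = 87.3333... ≈ 87.33

87.33


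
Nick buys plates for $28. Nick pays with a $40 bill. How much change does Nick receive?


Start with the amount paid:
$40
Subtract the price:
$40 - $28 = $12

$12


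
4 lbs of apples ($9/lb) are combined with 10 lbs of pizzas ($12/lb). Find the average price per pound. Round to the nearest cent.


Cost of apples:
4 x $9 = $36
Cost of pizzas:
10 x $12 = $120
Total cost: $36 + $120 = $156
Total weight: 14 lbs
Average: $156 / 14 = $11.1428... ≈ $11.14/lb

$11.14/lb


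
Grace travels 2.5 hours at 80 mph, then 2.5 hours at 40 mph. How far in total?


Leg 1 distance:
80 x 2.5 = 200 miles
Leg 2 distance:
40 x 2.5 = 100 miles
Total distance:
200 + 100 = 300 miles

300 miles


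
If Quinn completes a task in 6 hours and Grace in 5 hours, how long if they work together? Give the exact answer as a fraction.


Quinn's rate: 1/6 of the job per hour
Grace's rate: 1/5 of the job per hour
Combined rate: 1/6 + 1/5 = 11/30 per hour
Time = 1 / (11/30) = 30/11 hours (≈ 2.73 hours)

30/11 hours


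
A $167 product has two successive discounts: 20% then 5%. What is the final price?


First discount:
20% of $167 = $33.40
Price after first discount:
$167 - $33.40 = $133.60
Second discount:
5% of $133.60 = $6.68
Final price:
$133.60 - $6.68 = $126.92

$126.92


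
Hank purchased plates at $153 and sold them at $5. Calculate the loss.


Selling price = $5
Cost price = $153
Loss = cost price - selling price:
Loss = $153 - $5 = $148

$148
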